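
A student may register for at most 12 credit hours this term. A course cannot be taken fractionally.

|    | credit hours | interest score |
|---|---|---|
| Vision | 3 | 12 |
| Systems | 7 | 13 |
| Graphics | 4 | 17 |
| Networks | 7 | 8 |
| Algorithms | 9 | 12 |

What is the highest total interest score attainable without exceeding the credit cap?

Vision + Graphics: credit hours 3 + 4 = 7 ≤ 12, interest score 12 + 17 = 29.
Vision + Systems: credit hours 3 + 7 = 10 ≤ 12, interest score 12 + 13 = 25.
Systems + Graphics: credit hours 7 + 4 = 11 ≤ 12, interest score 13 + 17 = 30.
Best is Systems and Graphics with total interest score 30.

30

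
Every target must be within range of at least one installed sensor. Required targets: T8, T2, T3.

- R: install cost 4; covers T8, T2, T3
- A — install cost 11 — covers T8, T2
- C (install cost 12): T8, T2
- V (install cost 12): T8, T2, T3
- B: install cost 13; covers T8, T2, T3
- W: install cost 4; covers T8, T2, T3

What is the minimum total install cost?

R alone covers T8, T2, T3 — every target.
Total install cost: 4.
No cover costs less than 4.

4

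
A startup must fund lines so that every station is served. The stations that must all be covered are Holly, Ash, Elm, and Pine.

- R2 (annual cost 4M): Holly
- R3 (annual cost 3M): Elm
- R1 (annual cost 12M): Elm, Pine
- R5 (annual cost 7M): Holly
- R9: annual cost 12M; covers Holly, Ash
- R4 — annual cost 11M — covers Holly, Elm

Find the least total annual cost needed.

This is an integer covering problem.
The greedy cost-per-new-station heuristic would pick R3, R2, R1, and R9 for 31, but a cheaper cover exists.
Choose R1 and R9: together they cover Holly, Ash, Elm, Pine — every station.
Total annual cost: 12 + 12 = 24.
No cover costs less than 24.

24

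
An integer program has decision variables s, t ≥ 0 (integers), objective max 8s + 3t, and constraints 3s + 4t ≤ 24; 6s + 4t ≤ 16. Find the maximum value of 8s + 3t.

(s,t)=(2,1): 3·2+4·1=10≤24, 6·2+4·1=16≤16, objective 19.
(s,t)=(2,0): 3·2+4·0=6≤24, 6·2+4·0=12≤16, objective 16.
(s,t)=(1,2): 3·1+4·2=11≤24, 6·1+4·2=14≤16, objective 14.
No feasible integer point exceeds 19.

19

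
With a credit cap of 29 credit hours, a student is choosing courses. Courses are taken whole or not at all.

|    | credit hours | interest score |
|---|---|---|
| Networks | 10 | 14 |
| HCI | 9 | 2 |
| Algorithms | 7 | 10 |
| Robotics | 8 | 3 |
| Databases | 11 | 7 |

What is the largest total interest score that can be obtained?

Allowing fractional choices, the relaxed optimum would be about 31.4, but courses are indivisible.
Networks + Algorithms + Databases: credit hours 10 + 7 + 11 = 28 ≤ 29, interest score 14 + 10 + 7 = 31.
Networks + Algorithms + Robotics: credit hours 10 + 7 + 8 = 25 ≤ 29, interest score 14 + 10 + 3 = 27.
Networks + HCI + Algorithms: credit hours 10 + 9 + 7 = 26 ≤ 29, interest score 14 + 2 + 10 = 26.
Best is Networks, Algorithms, and Databases with total interest score 31.

31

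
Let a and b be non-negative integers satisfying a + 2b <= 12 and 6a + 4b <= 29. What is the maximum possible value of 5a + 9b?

Relaxing integrality, the LP optimum is 54.62 at (a,b) = (1.25, 5.38), which is not an integer point.
(a,b)=(0,6): 1·0+2·6=12≤12, 6·0+4·6=24≤29, objective 54.
(a,b)=(1,5): 1·1+2·5=11≤12, 6·1+4·5=26≤29, objective 50.
The best lattice point is (0,6), giving 54.

54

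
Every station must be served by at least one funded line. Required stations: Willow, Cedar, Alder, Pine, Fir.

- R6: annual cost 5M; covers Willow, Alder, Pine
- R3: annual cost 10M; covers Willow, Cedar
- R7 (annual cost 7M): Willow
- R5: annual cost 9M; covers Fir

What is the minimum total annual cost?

24

Choose R6, R3, and R5: together they cover Willow, Cedar, Alder, Pine, Fir — every station.
Total annual cost: 5 + 10 + 9 = 24.
No cover costs less than 24.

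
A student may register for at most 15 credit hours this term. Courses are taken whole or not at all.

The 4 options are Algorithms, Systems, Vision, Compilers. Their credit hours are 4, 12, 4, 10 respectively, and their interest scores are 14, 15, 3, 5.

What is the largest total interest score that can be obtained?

Algorithms + Vision: credit hours 4 + 4 = 8 ≤ 15, interest score 14 + 3 = 17.
Algorithms + Compilers: credit hours 4 + 10 = 14 ≤ 15, interest score 14 + 5 = 19.
Best is Algorithms and Compilers with total interest score 19.

19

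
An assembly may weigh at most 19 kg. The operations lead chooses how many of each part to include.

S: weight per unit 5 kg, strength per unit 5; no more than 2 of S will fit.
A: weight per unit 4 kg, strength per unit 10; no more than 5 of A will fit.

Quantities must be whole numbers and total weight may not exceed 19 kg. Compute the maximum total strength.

This is a bounded integer knapsack.
4×A: weight 16 ≤ 19, strength 4·10 = 40.
1×S and 3×A: weight 17 ≤ 19, strength 1·5 + 3·10 = 35.
Best is 40.

40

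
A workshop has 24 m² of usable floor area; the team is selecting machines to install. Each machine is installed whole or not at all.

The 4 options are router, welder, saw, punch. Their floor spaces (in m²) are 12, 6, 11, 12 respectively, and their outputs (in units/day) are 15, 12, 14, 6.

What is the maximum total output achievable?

29

Allowing fractional choices, the relaxed optimum would be about 34.8, but machines are indivisible.
router + saw: floor space 12 + 11 = 23 ≤ 24, output 15 + 14 = 29.
router + welder: floor space 12 + 6 = 18 ≤ 24, output 15 + 12 = 27.
Best is router and saw with total output 29.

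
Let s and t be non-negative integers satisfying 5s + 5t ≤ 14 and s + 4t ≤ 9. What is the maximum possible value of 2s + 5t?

10

The continuous relaxation peaks at (0.733, 2.07) with value 11.80; rounding to a feasible lattice point costs some objective.
(s,t)=(0,2): 5·0+5·2=10≤14, 1·0+4·2=8≤9, objective 10.
(s,t)=(1,1): 5·1+5·1=10≤14, 1·1+4·1=5≤9, objective 7.
Maximum is 10 at (s,t)=(0,2).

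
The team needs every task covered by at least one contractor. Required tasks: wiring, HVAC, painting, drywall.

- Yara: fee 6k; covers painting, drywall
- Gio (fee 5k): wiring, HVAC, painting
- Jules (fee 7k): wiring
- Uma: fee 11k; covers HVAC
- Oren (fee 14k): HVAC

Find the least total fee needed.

This is a weighted set-cover instance.
Choose Yara and Gio: together they cover wiring, HVAC, painting, drywall — every task.
Total fee: 6 + 5 = 11.

11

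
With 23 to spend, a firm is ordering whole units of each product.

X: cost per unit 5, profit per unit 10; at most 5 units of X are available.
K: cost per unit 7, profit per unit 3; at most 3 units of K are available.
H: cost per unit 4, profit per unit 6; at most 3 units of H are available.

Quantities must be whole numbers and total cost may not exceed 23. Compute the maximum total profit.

42

This is a bounded integer knapsack.
X has the best ratio (10/5); taking only X gives at most 4×10 = 40 (stopped by the cost limit).
Mixing does better — 3×X and 2×H: cost 23 ≤ 23, profit 3·10 + 2·6 = 42.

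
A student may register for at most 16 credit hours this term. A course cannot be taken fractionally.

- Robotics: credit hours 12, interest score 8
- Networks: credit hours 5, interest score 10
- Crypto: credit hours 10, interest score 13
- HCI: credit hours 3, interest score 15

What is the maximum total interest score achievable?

Networks + HCI: credit hours 5 + 3 = 8 ≤ 16, interest score 10 + 15 = 25.
Networks + Crypto: credit hours 5 + 10 = 15 ≤ 16, interest score 10 + 13 = 23.
Crypto + HCI: credit hours 10 + 3 = 13 ≤ 16, interest score 13 + 15 = 28.
Best is Crypto and HCI with total interest score 28.

28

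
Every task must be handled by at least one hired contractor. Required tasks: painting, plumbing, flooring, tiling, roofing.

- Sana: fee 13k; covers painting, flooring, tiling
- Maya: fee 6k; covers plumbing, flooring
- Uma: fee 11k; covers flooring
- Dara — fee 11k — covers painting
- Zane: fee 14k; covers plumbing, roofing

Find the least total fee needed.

27

The greedy cost-per-new-task heuristic would pick Maya, Sana, and Zane for 33, but a cheaper cover exists.
Choose Sana and Zane: together they cover painting, plumbing, flooring, tiling, roofing — every task.
Total fee: 13 + 14 = 27.
No cover costs less than 27.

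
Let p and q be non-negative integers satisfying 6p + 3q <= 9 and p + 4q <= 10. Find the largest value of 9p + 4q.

13

(p,q)=(1,1): 6·1+3·1=9≤9, 1·1+4·1=5≤10, objective 13.
(p,q)=(1,0): 6·1+3·0=6≤9, 1·1+4·0=1≤10, objective 9.
No feasible integer point exceeds 13.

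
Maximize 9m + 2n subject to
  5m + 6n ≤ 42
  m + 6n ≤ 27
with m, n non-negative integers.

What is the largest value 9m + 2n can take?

Relaxing integrality, the LP optimum is 75.60 at (m,n) = (8.4, 0), which is not an integer point.
(m,n)=(8,0): 5·8+6·0=40≤42, 1·8+6·0=8≤27, objective 72.
(m,n)=(7,1): 5·7+6·1=41≤42, 1·7+6·1=13≤27, objective 65.
The best lattice point is (8,0), giving 72.

72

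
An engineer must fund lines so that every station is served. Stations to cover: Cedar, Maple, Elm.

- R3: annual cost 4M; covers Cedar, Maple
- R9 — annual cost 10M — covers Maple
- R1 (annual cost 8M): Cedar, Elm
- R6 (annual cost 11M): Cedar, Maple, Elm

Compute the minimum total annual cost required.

The greedy cost-per-new-station heuristic would pick R3 and R1 for 12, but a cheaper cover exists.
R6 alone covers Cedar, Maple, Elm — every station.
Total annual cost: 11.
No cover costs less than 11.

11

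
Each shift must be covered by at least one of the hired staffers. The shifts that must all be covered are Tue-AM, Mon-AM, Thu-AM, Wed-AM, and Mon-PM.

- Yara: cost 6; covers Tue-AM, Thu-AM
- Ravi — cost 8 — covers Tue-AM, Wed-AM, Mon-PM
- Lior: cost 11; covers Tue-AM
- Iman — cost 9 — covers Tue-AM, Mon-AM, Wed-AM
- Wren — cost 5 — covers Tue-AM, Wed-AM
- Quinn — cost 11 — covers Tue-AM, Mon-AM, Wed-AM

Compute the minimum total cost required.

23

This is a weighted set-cover instance.
The greedy cost-per-new-shift heuristic would pick Wren, Yara, Ravi, and Iman for 28, but a cheaper cover exists.
Choose Yara, Ravi, and Iman: together they cover Tue-AM, Mon-AM, Thu-AM, Wed-AM, Mon-PM — every shift.
Total cost: 6 + 8 + 9 = 23.
No cover costs less than 23.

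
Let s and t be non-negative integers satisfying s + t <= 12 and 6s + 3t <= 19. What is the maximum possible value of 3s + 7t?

(s,t)=(0,6): 1·0+1·6=6≤12, 6·0+3·6=18≤19, objective 42.
(s,t)=(0,5): 1·0+1·5=5≤12, 6·0+3·5=15≤19, objective 35.
Maximum is 42 at (s,t)=(0,6).

42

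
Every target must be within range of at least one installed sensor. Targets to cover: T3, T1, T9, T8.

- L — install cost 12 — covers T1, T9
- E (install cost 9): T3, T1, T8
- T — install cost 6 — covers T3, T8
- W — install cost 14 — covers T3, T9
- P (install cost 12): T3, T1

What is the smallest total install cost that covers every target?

The greedy cost-per-new-target heuristic would pick E and L for 21, but a cheaper cover exists.
Choose L and T: together they cover T3, T1, T9, T8 — every target.
Total install cost: 12 + 6 = 18.
No cover costs less than 18.

18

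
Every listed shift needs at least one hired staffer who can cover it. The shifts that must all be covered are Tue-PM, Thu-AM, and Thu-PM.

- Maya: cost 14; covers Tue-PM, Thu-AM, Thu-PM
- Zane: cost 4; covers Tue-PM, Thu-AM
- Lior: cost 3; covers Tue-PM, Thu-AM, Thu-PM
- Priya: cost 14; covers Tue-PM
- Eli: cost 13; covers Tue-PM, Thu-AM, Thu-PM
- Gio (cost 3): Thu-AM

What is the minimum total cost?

Lior alone covers Tue-PM, Thu-AM, Thu-PM — every shift.
Total cost: 3.
No cover costs less than 3.

3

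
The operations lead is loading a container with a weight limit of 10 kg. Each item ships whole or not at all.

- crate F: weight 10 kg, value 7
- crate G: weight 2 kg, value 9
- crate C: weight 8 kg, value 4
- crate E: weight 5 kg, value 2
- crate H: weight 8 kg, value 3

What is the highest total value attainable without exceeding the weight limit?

13

Allowing fractional choices, the relaxed optimum would be about 14.6, but items are indivisible.
crate G + crate H: weight 2 + 8 = 10 ≤ 10, value 9 + 3 = 12.
crate G + crate C: weight 2 + 8 = 10 ≤ 10, value 9 + 4 = 13.
Best is crate G and crate C with total value 13.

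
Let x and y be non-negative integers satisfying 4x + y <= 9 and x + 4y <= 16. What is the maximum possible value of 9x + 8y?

Relaxing integrality, the LP optimum is 41.33 at (x,y) = (1.33, 3.67), which is not an integer point.
(x,y)=(1,3): 4·1+1·3=7≤9, 1·1+4·3=13≤16, objective 33.
(x,y)=(0,4): 4·0+1·4=4≤9, 1·0+4·4=16≤16, objective 32.
(x,y)=(1,2): 4·1+1·2=6≤9, 1·1+4·2=9≤16, objective 25.
(x,y)=(0,3): 4·0+1·3=3≤9, 1·0+4·3=12≤16, objective 24.
Maximum is 33 at (x,y)=(1,3).

33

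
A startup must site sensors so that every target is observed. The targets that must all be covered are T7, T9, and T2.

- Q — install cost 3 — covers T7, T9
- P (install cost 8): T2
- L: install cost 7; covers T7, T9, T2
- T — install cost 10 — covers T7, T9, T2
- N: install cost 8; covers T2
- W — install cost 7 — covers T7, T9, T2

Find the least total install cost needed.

This is a weighted set-cover instance.
The greedy cost-per-new-target heuristic would pick Q and L for 10, but a cheaper cover exists.
L alone covers T7, T9, T2 — every target.
Total install cost: 7.
No cover costs less than 7.

7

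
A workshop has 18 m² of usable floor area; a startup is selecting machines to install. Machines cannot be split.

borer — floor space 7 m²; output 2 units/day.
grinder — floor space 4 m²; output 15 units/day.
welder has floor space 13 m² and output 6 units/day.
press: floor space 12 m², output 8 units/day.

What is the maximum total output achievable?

23

This is a 0-1 knapsack instance.
Take grinder and press: floor space 4 + 12 = 16 ≤ 18, output 15 + 8 = 23.
No other feasible combination does better.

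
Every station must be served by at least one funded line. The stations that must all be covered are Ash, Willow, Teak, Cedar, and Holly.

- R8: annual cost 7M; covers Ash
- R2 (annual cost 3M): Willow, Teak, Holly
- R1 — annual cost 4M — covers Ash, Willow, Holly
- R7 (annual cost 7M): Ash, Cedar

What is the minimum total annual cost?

10

Choose R2 and R7: together they cover Ash, Willow, Teak, Cedar, Holly — every station.
Total annual cost: 3 + 7 = 10.
No cover costs less than 10.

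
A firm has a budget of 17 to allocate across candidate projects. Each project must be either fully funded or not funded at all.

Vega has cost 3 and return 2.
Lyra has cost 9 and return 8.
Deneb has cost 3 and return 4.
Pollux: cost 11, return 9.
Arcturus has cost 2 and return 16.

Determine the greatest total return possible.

Allowing fractional choices, the relaxed optimum would be about 30.5, but projects are indivisible.
Vega + Lyra + Deneb + Arcturus: cost 3 + 9 + 3 + 2 = 17 ≤ 17, return 2 + 8 + 4 + 16 = 30.
Lyra + Deneb + Arcturus: cost 9 + 3 + 2 = 14 ≤ 17, return 8 + 4 + 16 = 28.
Deneb + Pollux + Arcturus: cost 3 + 11 + 2 = 16 ≤ 17, return 4 + 9 + 16 = 29.
Best is Vega, Lyra, Deneb, and Arcturus with total return 30.

30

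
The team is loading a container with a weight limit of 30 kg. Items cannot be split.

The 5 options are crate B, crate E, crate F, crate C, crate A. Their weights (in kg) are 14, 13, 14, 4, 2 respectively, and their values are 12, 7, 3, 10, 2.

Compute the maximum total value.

24

Allowing fractional choices, the relaxed optimum would be about 29.4, but items are indivisible.
crate B + crate C + crate A: weight 14 + 4 + 2 = 20 ≤ 30, value 12 + 10 + 2 = 24.
crate B + crate C: weight 14 + 4 = 18 ≤ 30, value 12 + 10 = 22.
Best is crate B, crate C, and crate A with total value 24.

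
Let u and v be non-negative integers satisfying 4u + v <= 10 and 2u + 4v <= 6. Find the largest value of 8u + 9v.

(u,v)=(1,1): 4·1+1·1=5≤10, 2·1+4·1=6≤6, objective 17.
(u,v)=(2,0): 4·2+1·0=8≤10, 2·2+4·0=4≤6, objective 16.
(u,v)=(0,1): 4·0+1·1=1≤10, 2·0+4·1=4≤6, objective 9.
(u,v)=(1,0): 4·1+1·0=4≤10, 2·1+4·0=2≤6, objective 8.
The best lattice point is (1,1), giving 17.

17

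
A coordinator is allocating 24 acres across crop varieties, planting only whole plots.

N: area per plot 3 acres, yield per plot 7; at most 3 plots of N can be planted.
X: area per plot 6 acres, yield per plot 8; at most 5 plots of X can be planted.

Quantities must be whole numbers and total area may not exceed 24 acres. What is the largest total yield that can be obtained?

This is a bounded integer knapsack.
2×N and 3×X: area 24 ≤ 24, yield 2·7 + 3·8 = 38.
3×N and 2×X: area 21 ≤ 24, yield 3·7 + 2·8 = 37.
Best is 38.

38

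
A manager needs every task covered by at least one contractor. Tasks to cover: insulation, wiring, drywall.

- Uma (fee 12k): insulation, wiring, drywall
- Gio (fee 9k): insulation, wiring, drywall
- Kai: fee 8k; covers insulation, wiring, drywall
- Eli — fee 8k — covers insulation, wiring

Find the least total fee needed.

This is a weighted set-cover instance.
Kai alone covers insulation, wiring, drywall — every task.
Total fee: 8.
No cover costs less than 8.

8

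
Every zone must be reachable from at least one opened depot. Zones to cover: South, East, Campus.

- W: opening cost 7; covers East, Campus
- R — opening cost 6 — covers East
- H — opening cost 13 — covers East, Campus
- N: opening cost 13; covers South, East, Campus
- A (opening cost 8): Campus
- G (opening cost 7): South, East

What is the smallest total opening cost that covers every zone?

This is an integer covering problem.
The greedy cost-per-new-zone heuristic would pick W and G for 14, but a cheaper cover exists.
N alone covers South, East, Campus — every zone.
Total opening cost: 13.
No cover costs less than 13.

13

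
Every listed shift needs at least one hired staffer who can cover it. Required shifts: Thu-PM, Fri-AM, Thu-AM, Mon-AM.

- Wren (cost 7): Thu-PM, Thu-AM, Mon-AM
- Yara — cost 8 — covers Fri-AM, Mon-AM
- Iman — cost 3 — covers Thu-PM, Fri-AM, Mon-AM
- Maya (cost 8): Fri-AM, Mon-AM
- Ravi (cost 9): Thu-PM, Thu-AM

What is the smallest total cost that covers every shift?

10

Choose Wren and Iman: together they cover Thu-PM, Fri-AM, Thu-AM, Mon-AM — every shift.
Total cost: 7 + 3 = 10.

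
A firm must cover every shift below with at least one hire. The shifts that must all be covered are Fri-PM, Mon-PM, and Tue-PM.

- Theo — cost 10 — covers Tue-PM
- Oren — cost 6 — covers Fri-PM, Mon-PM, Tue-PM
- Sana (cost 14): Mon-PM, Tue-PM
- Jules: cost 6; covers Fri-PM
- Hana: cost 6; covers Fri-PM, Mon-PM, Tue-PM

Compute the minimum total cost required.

Oren alone covers Fri-PM, Mon-PM, Tue-PM — every shift.
Total cost: 6.
No cover costs less than 6.

6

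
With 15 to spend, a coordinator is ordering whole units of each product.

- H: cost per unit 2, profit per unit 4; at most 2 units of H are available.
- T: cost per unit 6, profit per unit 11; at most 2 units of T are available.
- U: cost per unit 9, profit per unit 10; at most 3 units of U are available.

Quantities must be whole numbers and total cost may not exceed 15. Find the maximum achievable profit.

26

Take 1×H and 2×T: cost 14 ≤ 15, profit 1·4 + 2·11 = 26.
No other integer combination yields more.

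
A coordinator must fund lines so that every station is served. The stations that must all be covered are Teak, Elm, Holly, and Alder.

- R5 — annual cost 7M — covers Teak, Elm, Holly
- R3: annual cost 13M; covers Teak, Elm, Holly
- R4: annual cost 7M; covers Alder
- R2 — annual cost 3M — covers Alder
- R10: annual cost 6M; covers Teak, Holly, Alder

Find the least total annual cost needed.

10

This is an integer covering problem.
The greedy cost-per-new-station heuristic would pick R10 and R5 for 13, but a cheaper cover exists.
Choose R5 and R2: together they cover Teak, Elm, Holly, Alder — every station.
Total annual cost: 7 + 3 = 10.
No cover costs less than 10.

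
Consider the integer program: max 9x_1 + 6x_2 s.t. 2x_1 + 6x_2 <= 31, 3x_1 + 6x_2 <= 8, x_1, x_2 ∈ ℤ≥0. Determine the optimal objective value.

(x_1,x_2)=(2,0) is feasible, giving 18.
(x_1,x_2)=(1,0) is feasible, giving 9.
No feasible integer point exceeds 18.

18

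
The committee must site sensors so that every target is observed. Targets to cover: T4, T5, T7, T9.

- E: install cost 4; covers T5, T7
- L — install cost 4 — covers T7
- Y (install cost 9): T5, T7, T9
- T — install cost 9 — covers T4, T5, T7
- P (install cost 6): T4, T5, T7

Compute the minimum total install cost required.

The greedy cost-per-new-target heuristic would pick E, P, and Y for 19, but a cheaper cover exists.
Choose Y and P: together they cover T4, T5, T7, T9 — every target.
Total install cost: 9 + 6 = 15.
No cover costs less than 15.

15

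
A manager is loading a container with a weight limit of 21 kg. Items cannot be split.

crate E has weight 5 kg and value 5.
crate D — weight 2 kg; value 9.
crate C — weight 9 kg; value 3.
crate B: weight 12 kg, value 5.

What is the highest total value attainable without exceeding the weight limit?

Take crate E, crate D, and crate B: weight 5 + 2 + 12 = 19 ≤ 21, value 5 + 9 + 5 = 19.
No other feasible combination does better.

19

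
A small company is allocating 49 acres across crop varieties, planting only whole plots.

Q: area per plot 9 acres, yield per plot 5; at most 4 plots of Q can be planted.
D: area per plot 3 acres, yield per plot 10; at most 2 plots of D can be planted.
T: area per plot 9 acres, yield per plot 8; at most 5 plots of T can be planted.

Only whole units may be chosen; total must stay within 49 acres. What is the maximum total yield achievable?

52

D has the best ratio (10/3); taking only D gives at most 2×10 = 20 (stopped by the supply cap of 2).
Mixing does better — 2×D and 4×T: area 42 ≤ 49, yield 2·10 + 4·8 = 52.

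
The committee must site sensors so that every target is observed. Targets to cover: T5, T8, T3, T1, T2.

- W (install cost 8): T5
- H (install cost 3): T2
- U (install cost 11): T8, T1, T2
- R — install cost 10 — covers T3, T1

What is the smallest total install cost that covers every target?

The greedy cost-per-new-target heuristic would pick H, R, W, and U for 32, but a cheaper cover exists.
Choose W, U, and R: together they cover T5, T8, T3, T1, T2 — every target.
Total install cost: 8 + 11 + 10 = 29.
No cover costs less than 29.

29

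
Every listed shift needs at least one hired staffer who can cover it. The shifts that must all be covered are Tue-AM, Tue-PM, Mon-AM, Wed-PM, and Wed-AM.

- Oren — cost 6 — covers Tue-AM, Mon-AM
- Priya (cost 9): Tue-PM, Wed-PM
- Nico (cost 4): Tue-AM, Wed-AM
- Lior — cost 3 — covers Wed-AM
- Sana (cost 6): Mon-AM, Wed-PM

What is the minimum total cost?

The greedy cost-per-new-shift heuristic would pick Nico, Sana, and Priya for 19, but a cheaper cover exists.
Choose Oren, Priya, and Lior: together they cover Tue-AM, Tue-PM, Mon-AM, Wed-PM, Wed-AM — every shift.
Total cost: 6 + 9 + 3 = 18.
No cover costs less than 18.

18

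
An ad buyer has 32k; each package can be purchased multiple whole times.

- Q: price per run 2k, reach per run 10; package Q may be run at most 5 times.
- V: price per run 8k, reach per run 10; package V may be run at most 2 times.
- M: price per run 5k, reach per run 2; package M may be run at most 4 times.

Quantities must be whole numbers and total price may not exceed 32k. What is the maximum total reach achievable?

Take 5×Q, 2×V, and 1×M: price 31 ≤ 32, reach 5·10 + 2·10 + 1·2 = 72.
Q has the best ratio (10/2) and is taken to its limit of 5; remaining capacity is filled optimally with the others.

72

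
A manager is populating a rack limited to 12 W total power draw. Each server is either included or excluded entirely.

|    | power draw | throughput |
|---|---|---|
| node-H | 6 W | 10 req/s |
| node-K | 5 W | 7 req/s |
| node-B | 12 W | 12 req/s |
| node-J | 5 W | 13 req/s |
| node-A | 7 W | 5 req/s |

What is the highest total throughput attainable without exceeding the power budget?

This is an integer program with binary decision variables.
node-J + node-A: power draw 5 + 7 = 12 ≤ 12, throughput 13 + 5 = 18.
node-K + node-J: power draw 5 + 5 = 10 ≤ 12, throughput 7 + 13 = 20.
node-H + node-J: power draw 6 + 5 = 11 ≤ 12, throughput 10 + 13 = 23.
Best is node-H and node-J with total throughput 23.

23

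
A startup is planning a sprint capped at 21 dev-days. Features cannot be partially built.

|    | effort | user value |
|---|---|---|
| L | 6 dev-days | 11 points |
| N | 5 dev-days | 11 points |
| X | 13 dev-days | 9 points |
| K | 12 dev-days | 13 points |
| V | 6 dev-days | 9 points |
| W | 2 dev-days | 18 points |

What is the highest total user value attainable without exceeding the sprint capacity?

49

Take L, N, V, and W: effort 6 + 5 + 6 + 2 = 19 ≤ 21, user value 11 + 11 + 9 + 18 = 49.
No other feasible combination does better.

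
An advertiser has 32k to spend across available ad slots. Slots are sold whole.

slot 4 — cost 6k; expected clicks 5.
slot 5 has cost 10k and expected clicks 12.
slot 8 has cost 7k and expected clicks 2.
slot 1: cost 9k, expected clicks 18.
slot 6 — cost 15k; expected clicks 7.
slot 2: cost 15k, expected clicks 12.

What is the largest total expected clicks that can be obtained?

Allowing fractional choices, the relaxed optimum would be about 40.6, but ad slots are indivisible.
slot 4 + slot 5 + slot 8 + slot 1: cost 6 + 10 + 7 + 9 = 32 ≤ 32, expected clicks 5 + 12 + 2 + 18 = 37.
slot 4 + slot 5 + slot 1: cost 6 + 10 + 9 = 25 ≤ 32, expected clicks 5 + 12 + 18 = 35.
slot 4 + slot 1 + slot 2: cost 6 + 9 + 15 = 30 ≤ 32, expected clicks 5 + 18 + 12 = 35.
Best is slot 4, slot 5, slot 8, and slot 1 with total expected clicks 37.

37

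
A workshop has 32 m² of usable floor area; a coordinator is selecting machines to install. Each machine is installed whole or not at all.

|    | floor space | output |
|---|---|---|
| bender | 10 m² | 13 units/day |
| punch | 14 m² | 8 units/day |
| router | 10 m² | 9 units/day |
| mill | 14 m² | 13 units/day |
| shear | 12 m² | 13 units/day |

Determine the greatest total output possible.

35

bender + shear: floor space 10 + 12 = 22 ≤ 32, output 13 + 13 = 26.
bender + router + shear: floor space 10 + 10 + 12 = 32 ≤ 32, output 13 + 9 + 13 = 35.
bender + mill: floor space 10 + 14 = 24 ≤ 32, output 13 + 13 = 26.
Best is bender, router, and shear with total output 35.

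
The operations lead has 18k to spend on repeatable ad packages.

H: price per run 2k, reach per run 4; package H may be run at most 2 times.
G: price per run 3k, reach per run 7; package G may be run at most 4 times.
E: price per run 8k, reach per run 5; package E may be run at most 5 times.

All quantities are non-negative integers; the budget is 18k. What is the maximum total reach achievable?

36

This is a bounded integer knapsack.
2×H and 4×G: price 16 ≤ 18, reach 2·4 + 4·7 = 36.
1×H and 4×G: price 14 ≤ 18, reach 1·4 + 4·7 = 32.
Best is 36.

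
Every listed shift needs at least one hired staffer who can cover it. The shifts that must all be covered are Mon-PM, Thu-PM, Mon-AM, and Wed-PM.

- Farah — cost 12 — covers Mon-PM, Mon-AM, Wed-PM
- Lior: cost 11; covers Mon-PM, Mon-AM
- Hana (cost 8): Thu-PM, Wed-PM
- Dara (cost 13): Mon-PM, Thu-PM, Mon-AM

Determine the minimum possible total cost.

19

The greedy cost-per-new-shift heuristic would pick Farah and Hana for 20, but a cheaper cover exists.
Choose Lior and Hana: together they cover Mon-PM, Thu-PM, Mon-AM, Wed-PM — every shift.
Total cost: 11 + 8 = 19.
No cover costs less than 19.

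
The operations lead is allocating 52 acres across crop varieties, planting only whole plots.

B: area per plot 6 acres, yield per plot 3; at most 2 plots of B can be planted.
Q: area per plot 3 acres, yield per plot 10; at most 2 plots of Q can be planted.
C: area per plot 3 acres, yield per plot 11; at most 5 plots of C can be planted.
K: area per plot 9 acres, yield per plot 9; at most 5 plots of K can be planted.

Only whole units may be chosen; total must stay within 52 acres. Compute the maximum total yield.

2×B, 2×Q, 5×C, and 2×K: area 51 ≤ 52, yield 2·3 + 2·10 + 5·11 + 2·9 = 99.
2×Q, 5×C, and 3×K: area 48 ≤ 52, yield 2·10 + 5·11 + 3·9 = 102.
Best is 102.

102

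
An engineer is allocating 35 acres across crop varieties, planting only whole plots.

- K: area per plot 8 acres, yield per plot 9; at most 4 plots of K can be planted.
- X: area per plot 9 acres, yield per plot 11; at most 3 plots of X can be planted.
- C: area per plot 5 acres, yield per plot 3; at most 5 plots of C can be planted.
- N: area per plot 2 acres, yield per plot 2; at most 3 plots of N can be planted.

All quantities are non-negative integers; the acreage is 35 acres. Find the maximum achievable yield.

42

X has the best ratio (11/9); taking only X gives at most 3×11 = 33 (stopped by the area limit).
Mixing does better — 1×K and 3×X: area 35 ≤ 35, yield 1·9 + 3·11 = 42.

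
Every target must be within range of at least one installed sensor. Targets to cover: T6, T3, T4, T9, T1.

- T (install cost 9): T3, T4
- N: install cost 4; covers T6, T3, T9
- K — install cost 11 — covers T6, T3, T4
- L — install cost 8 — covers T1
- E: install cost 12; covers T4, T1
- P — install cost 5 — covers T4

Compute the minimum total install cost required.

16

This is an integer covering problem.
The greedy cost-per-new-target heuristic would pick N, P, and L for 17, but a cheaper cover exists.
Choose N and E: together they cover T6, T3, T4, T9, T1 — every target.
Total install cost: 4 + 12 = 16.
No cover costs less than 16.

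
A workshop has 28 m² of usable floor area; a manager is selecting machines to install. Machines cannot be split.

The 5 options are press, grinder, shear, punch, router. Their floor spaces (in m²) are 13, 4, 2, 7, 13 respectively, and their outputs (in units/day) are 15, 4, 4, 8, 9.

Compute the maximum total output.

31

Allowing fractional choices, the relaxed optimum would be about 32.4, but machines are indivisible.
press + grinder + shear + punch: floor space 13 + 4 + 2 + 7 = 26 ≤ 28, output 15 + 4 + 4 + 8 = 31.
press + shear + punch: floor space 13 + 2 + 7 = 22 ≤ 28, output 15 + 4 + 8 = 27.
press + shear + router: floor space 13 + 2 + 13 = 28 ≤ 28, output 15 + 4 + 9 = 28.
Best is press, grinder, shear, and punch with total output 31.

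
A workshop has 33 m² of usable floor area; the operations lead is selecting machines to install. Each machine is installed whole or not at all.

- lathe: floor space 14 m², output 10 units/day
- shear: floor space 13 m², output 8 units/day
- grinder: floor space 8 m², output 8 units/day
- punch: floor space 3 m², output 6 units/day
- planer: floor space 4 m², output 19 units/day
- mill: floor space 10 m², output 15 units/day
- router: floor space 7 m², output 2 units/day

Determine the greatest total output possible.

Take lathe, punch, planer, and mill: floor space 14 + 3 + 4 + 10 = 31 ≤ 33, output 10 + 6 + 19 + 15 = 50.
No feasible combination exceeds this.

50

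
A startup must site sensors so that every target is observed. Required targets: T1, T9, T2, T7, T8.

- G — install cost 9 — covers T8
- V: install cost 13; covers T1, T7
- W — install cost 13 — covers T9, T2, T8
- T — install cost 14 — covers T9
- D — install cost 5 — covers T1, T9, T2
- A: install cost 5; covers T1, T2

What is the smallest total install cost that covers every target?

This is an integer covering problem.
Choose V and W: together they cover T1, T9, T2, T7, T8 — every target.
Total install cost: 13 + 13 = 26.

26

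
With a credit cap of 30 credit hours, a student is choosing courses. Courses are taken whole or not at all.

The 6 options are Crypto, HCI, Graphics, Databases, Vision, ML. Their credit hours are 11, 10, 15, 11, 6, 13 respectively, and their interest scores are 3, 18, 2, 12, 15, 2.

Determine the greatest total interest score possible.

Allowing fractional choices, the relaxed optimum would be about 45.8, but courses are indivisible.
Crypto + HCI + Vision: credit hours 11 + 10 + 6 = 27 ≤ 30, interest score 3 + 18 + 15 = 36.
HCI + Databases + Vision: credit hours 10 + 11 + 6 = 27 ≤ 30, interest score 18 + 12 + 15 = 45.
Best is HCI, Databases, and Vision with total interest score 45.

45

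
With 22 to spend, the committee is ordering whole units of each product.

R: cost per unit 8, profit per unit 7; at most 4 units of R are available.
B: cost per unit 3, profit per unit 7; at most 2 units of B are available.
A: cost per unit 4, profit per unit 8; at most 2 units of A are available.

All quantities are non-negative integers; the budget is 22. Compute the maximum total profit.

37

B has the best ratio (7/3); taking only B gives at most 2×7 = 14 (stopped by the supply cap of 2).
Mixing does better — 1×R, 2×B, and 2×A: cost 22 ≤ 22, profit 1·7 + 2·7 + 2·8 = 37.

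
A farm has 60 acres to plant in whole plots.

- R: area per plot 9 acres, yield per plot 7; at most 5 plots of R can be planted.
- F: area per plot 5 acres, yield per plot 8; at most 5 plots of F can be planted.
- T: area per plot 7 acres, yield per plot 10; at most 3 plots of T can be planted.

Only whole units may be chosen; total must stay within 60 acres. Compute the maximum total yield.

Take 1×R, 5×F, and 3×T: area 55 ≤ 60, yield 1·7 + 5·8 + 3·10 = 77.
F has the best ratio (8/5) and is taken to its limit of 5; remaining capacity is filled optimally with the others.

77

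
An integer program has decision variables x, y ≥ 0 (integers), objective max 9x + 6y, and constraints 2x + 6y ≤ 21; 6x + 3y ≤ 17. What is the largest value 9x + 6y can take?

(x,y)=(1,3): 2·1+6·3=20≤21, 6·1+3·3=15≤17, objective 27.
(x,y)=(1,2): 2·1+6·2=14≤21, 6·1+3·2=12≤17, objective 21.
The best lattice point is (1,3), giving 27.

27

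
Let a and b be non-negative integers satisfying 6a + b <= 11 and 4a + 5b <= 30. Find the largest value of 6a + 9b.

54

(a,b)=(0,6) is feasible, giving 54.
(a,b)=(1,5) is feasible, giving 51.
(a,b)=(0,5) is feasible, giving 45.
The best lattice point is (0,6), giving 54.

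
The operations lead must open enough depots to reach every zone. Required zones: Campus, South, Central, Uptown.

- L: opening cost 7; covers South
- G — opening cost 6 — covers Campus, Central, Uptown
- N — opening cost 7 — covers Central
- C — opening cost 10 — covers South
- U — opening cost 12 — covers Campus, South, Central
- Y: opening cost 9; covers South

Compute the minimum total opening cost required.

Choose L and G: together they cover Campus, South, Central, Uptown — every zone.
Total opening cost: 7 + 6 = 13.
No cover costs less than 13.

13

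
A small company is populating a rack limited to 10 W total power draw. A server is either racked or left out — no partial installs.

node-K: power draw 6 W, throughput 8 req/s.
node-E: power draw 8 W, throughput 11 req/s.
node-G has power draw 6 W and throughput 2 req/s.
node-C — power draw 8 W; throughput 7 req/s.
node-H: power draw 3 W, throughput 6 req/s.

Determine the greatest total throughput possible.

14

Allowing fractional choices, the relaxed optimum would be about 15.6, but servers are indivisible.
node-E: power draw 8 ≤ 10, throughput 11.
node-K: power draw 6 ≤ 10, throughput 8.
node-K + node-H: power draw 6 + 3 = 9 ≤ 10, throughput 8 + 6 = 14.
Best is node-K and node-H with total throughput 14.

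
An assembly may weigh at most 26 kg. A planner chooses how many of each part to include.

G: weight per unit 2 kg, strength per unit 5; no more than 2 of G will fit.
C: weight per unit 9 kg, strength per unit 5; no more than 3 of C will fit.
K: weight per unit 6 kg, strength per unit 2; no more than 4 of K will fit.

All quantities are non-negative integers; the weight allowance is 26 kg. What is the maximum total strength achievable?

2×G, 1×C, and 2×K: weight 25 ≤ 26, strength 2·5 + 1·5 + 2·2 = 19.
2×G and 2×C: weight 22 ≤ 26, strength 2·5 + 2·5 = 20.
Best is 20.

20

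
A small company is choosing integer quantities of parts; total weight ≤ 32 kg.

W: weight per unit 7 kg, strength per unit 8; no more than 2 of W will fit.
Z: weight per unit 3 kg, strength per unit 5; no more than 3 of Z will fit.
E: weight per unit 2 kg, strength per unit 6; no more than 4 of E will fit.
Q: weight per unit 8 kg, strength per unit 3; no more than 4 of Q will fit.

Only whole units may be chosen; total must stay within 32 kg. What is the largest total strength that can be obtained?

This is a bounded integer knapsack.
1×W, 3×Z, 4×E, and 1×Q: weight 32 ≤ 32, strength 1·8 + 3·5 + 4·6 + 1·3 = 50.
2×W, 3×Z, and 4×E: weight 31 ≤ 32, strength 2·8 + 3·5 + 4·6 = 55.
Best is 55.

55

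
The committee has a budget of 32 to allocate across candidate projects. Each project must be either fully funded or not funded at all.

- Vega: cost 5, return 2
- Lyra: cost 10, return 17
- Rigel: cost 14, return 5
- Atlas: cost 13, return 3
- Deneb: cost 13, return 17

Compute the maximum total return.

Take Vega, Lyra, and Deneb: cost 5 + 10 + 13 = 28 ≤ 32, return 2 + 17 + 17 = 36.
No other feasible combination does better.

36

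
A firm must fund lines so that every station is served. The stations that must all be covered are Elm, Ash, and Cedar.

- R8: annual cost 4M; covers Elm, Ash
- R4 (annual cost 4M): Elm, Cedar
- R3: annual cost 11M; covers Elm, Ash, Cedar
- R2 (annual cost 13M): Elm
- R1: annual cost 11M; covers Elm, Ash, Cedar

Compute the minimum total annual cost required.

Choose R8 and R4: together they cover Elm, Ash, Cedar — every station.
Total annual cost: 4 + 4 = 8.

8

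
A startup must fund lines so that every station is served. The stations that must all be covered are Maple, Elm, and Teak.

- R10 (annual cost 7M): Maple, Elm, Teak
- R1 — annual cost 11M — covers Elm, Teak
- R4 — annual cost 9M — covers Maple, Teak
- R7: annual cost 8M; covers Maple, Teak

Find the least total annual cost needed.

7

R10 alone covers Maple, Elm, Teak — every station.
Total annual cost: 7.
No cover costs less than 7.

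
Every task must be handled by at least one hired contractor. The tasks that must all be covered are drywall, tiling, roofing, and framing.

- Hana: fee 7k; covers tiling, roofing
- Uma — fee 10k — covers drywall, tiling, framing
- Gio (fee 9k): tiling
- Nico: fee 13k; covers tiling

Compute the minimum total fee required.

17

Choose Hana and Uma: together they cover drywall, tiling, roofing, framing — every task.
Total fee: 7 + 10 = 17.
No cover costs less than 17.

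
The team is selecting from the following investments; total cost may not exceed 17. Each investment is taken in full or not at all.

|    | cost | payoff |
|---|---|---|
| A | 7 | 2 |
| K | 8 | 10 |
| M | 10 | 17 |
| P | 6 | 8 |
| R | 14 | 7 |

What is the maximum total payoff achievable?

K + P: cost 8 + 6 = 14 ≤ 17, payoff 10 + 8 = 18.
A + M: cost 7 + 10 = 17 ≤ 17, payoff 2 + 17 = 19.
M + P: cost 10 + 6 = 16 ≤ 17, payoff 17 + 8 = 25.
Best is M and P with total payoff 25.

25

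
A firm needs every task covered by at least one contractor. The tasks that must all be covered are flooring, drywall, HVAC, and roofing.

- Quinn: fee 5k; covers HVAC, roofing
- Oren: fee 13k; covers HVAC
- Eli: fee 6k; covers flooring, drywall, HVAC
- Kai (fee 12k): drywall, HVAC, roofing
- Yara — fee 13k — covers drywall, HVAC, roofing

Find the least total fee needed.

This is an integer covering problem.
Choose Quinn and Eli: together they cover flooring, drywall, HVAC, roofing — every task.
Total fee: 5 + 6 = 11.
No cover costs less than 11.

11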